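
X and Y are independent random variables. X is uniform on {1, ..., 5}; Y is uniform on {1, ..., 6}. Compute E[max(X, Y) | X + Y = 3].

P(X + Y = 3) = 1/15.
Summing max(X,Y)·P(x,y) over outcomes with X + Y = 3 gives 2/15.
E[max(X, Y) | X + Y = 3] = (2/15) / (1/15) = 2.

2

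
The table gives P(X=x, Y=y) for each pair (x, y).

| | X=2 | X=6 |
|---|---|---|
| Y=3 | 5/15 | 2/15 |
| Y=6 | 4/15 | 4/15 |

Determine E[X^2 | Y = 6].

20

P(Y = 6) = 8/15.
Summing X^2·P(X=x,Y=y) over the conditioning event gives 32/3.
E[X^2 | Y = 6] = (32/3) / (8/15) = 20.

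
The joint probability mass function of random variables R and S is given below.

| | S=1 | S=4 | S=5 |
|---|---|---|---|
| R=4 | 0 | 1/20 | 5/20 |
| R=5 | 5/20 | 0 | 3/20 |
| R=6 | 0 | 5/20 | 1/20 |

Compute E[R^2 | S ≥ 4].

129/5

P(S ≥ 4) = 3/4.
Σ R^2·P over the event = 16·(1/20) + 16·(5/20) + 25·(3/20) + 36·(5/20) + 36·(1/20) = 387/20.
E[R^2 | S ≥ 4] = (387/20) / (3/4) = 129/5.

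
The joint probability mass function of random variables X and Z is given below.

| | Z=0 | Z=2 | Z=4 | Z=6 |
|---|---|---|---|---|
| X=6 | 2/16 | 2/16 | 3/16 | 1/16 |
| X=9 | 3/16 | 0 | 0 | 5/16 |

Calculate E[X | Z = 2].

6

P(Z = 2) = 1/8.
Σ X·P over the event = 6·(2/16) = 3/4.
E[X | Z = 2] = (3/4) / (1/8) = 6.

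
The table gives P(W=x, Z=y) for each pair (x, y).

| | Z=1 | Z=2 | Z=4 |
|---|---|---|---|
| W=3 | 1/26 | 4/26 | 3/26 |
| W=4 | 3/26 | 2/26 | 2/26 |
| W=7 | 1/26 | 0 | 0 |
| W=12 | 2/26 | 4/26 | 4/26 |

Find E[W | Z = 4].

P(Z = 4) = 9/26.
Summing W·P(W=x,Z=y) over the conditioning event gives 5/2.
E[W | Z = 4] = (5/2) / (9/26) = 65/9.

65/9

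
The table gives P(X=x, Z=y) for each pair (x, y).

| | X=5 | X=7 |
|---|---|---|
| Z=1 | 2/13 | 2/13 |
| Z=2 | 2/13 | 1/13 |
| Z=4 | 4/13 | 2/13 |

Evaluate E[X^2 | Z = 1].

37

P(Z = 1) = 4/13.
Summing X^2·P(X=x,Z=y) over the conditioning event gives 148/13.
E[X^2 | Z = 1] = (148/13) / (4/13) = 37.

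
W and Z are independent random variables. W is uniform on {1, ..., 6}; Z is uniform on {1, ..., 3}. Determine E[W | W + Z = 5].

3

Outcomes with W + Z = 5: (2,3), (3,2), (4,1), each with probability 1/18.
E[W | W + Z = 5] = (2 + 3 + 4) / 3 = 3.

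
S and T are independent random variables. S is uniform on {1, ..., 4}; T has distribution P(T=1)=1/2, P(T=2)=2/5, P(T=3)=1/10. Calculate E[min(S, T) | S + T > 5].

7/3

P(S + T > 5) = 3/20.
Summing min(S,T)·P(x,y) over outcomes with S + T > 5 gives 7/20.
E[min(S, T) | S + T > 5] = (7/20) / (3/20) = 7/3.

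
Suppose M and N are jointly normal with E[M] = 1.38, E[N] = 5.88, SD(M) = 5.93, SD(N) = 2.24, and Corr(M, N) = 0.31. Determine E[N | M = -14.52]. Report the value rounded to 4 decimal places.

4.0181

E[N | M=x] = μ_N + ρ(σ_N/σ_M)(x − μ_M) for jointly normal variables.
E[N | M=-14.52] = 5.88 + (0.31)·(2.24/5.93)·(-14.52 − (1.38)) = 5.88 + (0.1171)·(-15.9) = 4.0181.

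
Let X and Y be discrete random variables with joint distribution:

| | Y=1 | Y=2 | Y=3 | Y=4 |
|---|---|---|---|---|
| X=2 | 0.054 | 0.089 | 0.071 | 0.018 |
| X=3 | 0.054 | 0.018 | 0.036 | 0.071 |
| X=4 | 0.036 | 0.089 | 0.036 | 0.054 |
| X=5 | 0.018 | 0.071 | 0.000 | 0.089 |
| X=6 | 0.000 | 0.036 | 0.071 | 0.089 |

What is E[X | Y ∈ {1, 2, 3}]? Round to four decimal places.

P(Y ∈ {1, 2, 3}) = 0.679.
Summing X·P(X=x,Y=y) over the conditioning event gives 2.483.
E[X | Y ∈ {1, 2, 3}] = (2.483) / (0.679) = 3.6568.

3.6568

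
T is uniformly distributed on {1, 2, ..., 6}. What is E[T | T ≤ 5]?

Given T ≤ 5, T is equally likely to be any of {1, 2, 3, 4, 5}.
E[T | T ≤ 5] = (1 + 2 + 3 + 4 + 5) / 5 = 3.

3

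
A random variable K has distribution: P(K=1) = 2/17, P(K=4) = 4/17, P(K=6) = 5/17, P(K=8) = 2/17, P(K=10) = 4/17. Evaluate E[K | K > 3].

P(K > 3) = 15/17.
Σ over the event: 4·4/17 + 6·5/17 + 8·2/17 + 10·4/17 = 6.
E[K | K > 3] = (6) / (15/17) = 34/5.

34/5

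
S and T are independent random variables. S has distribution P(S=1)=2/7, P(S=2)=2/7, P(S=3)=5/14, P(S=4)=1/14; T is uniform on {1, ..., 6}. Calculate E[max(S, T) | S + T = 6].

P(S + T = 6) = 1/6.
Summing max(S,T)·P(x,y) over outcomes with S + T = 6 gives 55/84.
E[max(S, T) | S + T = 6] = (55/84) / (1/6) = 55/14.

55/14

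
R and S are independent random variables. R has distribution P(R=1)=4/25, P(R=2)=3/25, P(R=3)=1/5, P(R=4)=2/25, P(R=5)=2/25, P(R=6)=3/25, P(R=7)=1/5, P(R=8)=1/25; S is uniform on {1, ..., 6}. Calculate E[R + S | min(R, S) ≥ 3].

P(min(R, S) ≥ 3) = 12/25.
Summing (R+S)·P(x,y) over outcomes with min(R, S) ≥ 3 gives 14/3.
E[R + S | min(R, S) ≥ 3] = (14/3) / (12/25) = 175/18.

175/18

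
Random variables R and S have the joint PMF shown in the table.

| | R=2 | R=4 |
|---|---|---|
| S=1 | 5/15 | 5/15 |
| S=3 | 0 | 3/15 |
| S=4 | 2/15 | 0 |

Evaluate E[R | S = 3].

P(S = 3) = 1/5.
Σ R·P over the event = 4·(3/15) = 4/5.
E[R | S = 3] = (4/5) / (1/5) = 4.

4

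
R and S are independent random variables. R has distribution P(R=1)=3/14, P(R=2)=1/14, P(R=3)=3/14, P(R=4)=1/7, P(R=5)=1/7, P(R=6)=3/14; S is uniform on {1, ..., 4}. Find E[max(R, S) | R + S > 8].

P(R + S > 8) = 1/7.
Summing max(R,S)·P(x,y) over outcomes with R + S > 8 gives 23/28.
E[max(R, S) | R + S > 8] = (23/28) / (1/7) = 23/4.

23/4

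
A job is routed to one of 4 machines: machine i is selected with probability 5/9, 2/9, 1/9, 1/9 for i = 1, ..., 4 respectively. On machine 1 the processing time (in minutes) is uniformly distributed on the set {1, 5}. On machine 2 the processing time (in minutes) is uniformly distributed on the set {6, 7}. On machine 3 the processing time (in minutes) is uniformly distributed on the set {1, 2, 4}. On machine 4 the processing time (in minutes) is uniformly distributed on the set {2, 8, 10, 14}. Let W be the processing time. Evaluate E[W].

E[W | machine 1] = (1+5)/2 = 3.
E[W | machine 2] = (6+7)/2 = 13/2.
E[W | machine 3] = (1+2+4)/3 = 7/3.
E[W | machine 4] = (2+8+10+14)/4 = 17/2.
E[W] = (5/9)·(3) + (2/9)·(13/2) + (1/9)·(7/3) + (1/9)·(17/2) = 233/54.

233/54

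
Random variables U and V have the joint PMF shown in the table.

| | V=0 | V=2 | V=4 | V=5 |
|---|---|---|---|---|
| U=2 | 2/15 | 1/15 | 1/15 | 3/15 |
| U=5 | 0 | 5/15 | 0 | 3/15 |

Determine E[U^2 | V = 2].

P(V = 2) = 2/5.
Σ U^2·P over the event = 4·(1/15) + 25·(5/15) = 43/5.
E[U^2 | V = 2] = (43/5) / (2/5) = 43/2.

43/2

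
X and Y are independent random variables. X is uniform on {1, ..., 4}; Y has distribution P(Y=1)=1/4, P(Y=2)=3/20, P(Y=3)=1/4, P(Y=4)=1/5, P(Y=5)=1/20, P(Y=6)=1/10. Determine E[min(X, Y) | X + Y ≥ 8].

P(X + Y ≥ 8) = 3/20.
Summing min(X,Y)·P(x,y) over outcomes with X + Y ≥ 8 gives 41/80.
E[min(X, Y) | X + Y ≥ 8] = (41/80) / (3/20) = 41/12.

41/12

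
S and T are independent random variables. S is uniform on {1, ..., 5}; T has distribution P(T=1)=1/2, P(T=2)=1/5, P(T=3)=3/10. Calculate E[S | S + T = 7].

P(S + T = 7) = 1/10.
Summing S·P(x,y) over outcomes with S + T = 7 gives 11/25.
E[S | S + T = 7] = (11/25) / (1/10) = 22/5.

22/5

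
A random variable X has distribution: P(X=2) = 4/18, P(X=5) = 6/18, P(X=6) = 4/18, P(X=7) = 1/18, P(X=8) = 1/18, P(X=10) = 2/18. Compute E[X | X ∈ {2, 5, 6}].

31/7

P(X ∈ {2, 5, 6}) = 7/9.
Σ over the event: 2·2/9 + 5·1/3 + 6·2/9 = 31/9.
E[X | X ∈ {2, 5, 6}] = (31/9) / (7/9) = 31/7.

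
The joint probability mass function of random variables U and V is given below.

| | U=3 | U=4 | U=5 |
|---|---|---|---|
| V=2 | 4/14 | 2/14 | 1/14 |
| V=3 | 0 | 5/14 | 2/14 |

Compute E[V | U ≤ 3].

P(U ≤ 3) = 2/7.
Σ V·P over the event = 2·(4/14) = 4/7.
E[V | U ≤ 3] = (4/7) / (2/7) = 2.

2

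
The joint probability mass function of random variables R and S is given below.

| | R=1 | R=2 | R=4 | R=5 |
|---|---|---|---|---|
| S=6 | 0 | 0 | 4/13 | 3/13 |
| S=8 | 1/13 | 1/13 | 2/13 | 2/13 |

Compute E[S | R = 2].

P(R = 2) = 1/13.
Σ S·P over the event = 8·(1/13) = 8/13.
E[S | R = 2] = (8/13) / (1/13) = 8.

8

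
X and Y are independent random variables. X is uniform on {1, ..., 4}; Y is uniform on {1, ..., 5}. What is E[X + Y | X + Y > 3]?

P(X + Y > 3) = 17/20.
Summing (X+Y)·P(x,y) over outcomes with X + Y > 3 gives 51/10.
E[X + Y | X + Y > 3] = (51/10) / (17/20) = 6.

6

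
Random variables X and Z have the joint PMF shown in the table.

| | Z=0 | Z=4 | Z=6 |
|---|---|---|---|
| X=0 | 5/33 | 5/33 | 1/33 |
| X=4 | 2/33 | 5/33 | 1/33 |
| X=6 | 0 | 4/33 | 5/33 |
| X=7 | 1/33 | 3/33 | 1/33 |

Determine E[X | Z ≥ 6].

41/8

P(Z ≥ 6) = 8/33.
Σ X·P over the event = 0·(1/33) + 4·(1/33) + 6·(5/33) + 7·(1/33) = 41/33.
E[X | Z ≥ 6] = (41/33) / (8/33) = 41/8.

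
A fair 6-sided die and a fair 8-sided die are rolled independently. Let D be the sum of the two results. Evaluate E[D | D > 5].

P(D > 5) = 19/24.
E[D | D > 5] = (43/6) / (19/24) = 172/19.

172/19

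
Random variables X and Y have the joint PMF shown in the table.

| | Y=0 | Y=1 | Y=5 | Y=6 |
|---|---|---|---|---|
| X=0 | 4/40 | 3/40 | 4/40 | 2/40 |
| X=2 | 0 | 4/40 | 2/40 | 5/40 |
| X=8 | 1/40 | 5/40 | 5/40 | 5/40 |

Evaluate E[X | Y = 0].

P(Y = 0) = 1/8.
Σ X·P over the event = 0·(4/40) + 8·(1/40) = 1/5.
E[X | Y = 0] = (1/5) / (1/8) = 8/5.

8/5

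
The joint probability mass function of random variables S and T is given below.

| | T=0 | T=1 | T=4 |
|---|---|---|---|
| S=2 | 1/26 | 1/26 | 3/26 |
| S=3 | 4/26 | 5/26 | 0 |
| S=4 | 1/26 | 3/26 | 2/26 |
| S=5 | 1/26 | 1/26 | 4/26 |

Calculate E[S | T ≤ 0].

P(T ≤ 0) = 7/26.
Σ S·P over the event = 2·(1/26) + 3·(4/26) + 4·(1/26) + 5·(1/26) = 23/26.
E[S | T ≤ 0] = (23/26) / (7/26) = 23/7.

23/7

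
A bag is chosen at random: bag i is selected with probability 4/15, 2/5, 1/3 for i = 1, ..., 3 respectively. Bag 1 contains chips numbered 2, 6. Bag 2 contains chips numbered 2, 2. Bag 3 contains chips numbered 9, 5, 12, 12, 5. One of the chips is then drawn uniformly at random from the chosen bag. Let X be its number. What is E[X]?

71/15

E[X | bag 1] = (2+6)/2 = 4.
E[X | bag 2] = (2+2)/2 = 2.
E[X | bag 3] = (9+5+12+12+5)/5 = 43/5.
E[X] = (4/15)·(4) + (2/5)·(2) + (1/3)·(43/5) = 71/15.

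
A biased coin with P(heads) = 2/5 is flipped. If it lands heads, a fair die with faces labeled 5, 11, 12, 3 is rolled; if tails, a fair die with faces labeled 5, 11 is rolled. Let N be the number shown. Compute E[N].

79/10

E[N | heads] = (5+11+12+3)/4 = 31/4.
E[N | tails] = (5+11)/2 = 8.
E[N] = (2/5)·(31/4) + (3/5)·(8) = 79/10.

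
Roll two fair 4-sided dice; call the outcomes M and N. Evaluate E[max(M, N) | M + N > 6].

P(M + N > 6) = 3/16.
Summing max(M,N)·P(x,y) over outcomes with M + N > 6 gives 3/4.
E[max(M, N) | M + N > 6] = (3/4) / (3/16) = 4.

4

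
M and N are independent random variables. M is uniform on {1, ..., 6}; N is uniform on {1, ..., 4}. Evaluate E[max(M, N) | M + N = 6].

Outcomes with M + N = 6: (2,4), (3,3), (4,2), (5,1), each with probability 1/24.
E[max(M, N) | M + N = 6] = (4 + 3 + 4 + 5) / 4 = 4.

4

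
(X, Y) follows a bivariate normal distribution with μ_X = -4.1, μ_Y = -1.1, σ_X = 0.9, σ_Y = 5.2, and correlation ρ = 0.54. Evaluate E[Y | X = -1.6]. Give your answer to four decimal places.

6.7000

E[Y | X=x] = μ_Y + ρ(σ_Y/σ_X)(x − μ_X) for jointly normal variables.
E[Y | X=-1.6] = -1.1 + (0.54)·(5.2/0.9)·(-1.6 − (-4.1)) = -1.1 + (3.12)·(2.5) = 6.7000.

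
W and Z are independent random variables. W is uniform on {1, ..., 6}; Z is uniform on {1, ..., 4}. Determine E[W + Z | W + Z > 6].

8

Outcomes with W + Z > 6: (3,4), (4,3), (4,4), (5,2), (5,3), (5,4), (6,1), (6,2), (6,3), (6,4), each with probability 1/24.
E[W + Z | W + Z > 6] = (7 + 7 + 8 + 7 + 8 + 9 + 7 + 8 + 9 + 10) / 10 = 8.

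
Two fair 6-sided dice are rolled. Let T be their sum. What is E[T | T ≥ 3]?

50/7

P(T ≥ 3) = 35/36.
E[T | T ≥ 3] = (125/18) / (35/36) = 50/7.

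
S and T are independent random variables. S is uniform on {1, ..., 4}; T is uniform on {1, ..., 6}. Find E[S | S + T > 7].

Outcomes with S + T > 7: (2,6), (3,5), (3,6), (4,4), (4,5), (4,6), each with probability 1/24.
E[S | S + T > 7] = (2 + 3 + 3 + 4 + 4 + 4) / 6 = 10/3.

10/3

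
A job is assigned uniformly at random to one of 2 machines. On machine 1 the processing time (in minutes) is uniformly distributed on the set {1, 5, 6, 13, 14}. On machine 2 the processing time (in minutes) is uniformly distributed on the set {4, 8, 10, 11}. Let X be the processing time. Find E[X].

E[X | machine 1] = (1+5+6+13+14)/5 = 39/5.
E[X | machine 2] = (4+8+10+11)/4 = 33/4.
E[X] = (1/2)·(39/5) + (1/2)·(33/4) = 321/40.

321/40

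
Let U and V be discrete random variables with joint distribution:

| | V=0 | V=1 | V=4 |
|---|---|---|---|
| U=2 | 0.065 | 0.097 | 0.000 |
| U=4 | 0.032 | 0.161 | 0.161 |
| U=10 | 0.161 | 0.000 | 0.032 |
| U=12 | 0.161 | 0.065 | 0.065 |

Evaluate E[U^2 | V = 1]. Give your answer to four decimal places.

38.1548

P(V = 1) = 0.323.
Σ U^2·P over the event = 4·(0.097) + 16·(0.161) + 144·(0.065) = 12.324.
E[U^2 | V = 1] = (12.324) / (0.323) = 38.1548.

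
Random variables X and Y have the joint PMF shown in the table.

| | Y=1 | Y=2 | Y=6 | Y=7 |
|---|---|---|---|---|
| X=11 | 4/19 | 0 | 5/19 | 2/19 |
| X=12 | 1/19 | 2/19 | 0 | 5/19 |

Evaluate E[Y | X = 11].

48/11

P(X = 11) = 11/19.
Summing Y·P(X=x,Y=y) over the conditioning event gives 48/19.
E[Y | X = 11] = (48/19) / (11/19) = 48/11.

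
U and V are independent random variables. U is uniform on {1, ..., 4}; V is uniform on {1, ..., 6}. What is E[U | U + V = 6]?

5/2

P(U + V = 6) = 1/6.
Summing U·P(x,y) over outcomes with U + V = 6 gives 5/12.
E[U | U + V = 6] = (5/12) / (1/6) = 5/2.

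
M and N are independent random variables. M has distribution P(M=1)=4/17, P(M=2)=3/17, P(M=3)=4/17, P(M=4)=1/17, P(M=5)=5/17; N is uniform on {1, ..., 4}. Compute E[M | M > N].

71/17

P(M > N) = 1/2.
Summing M·P(x,y) over outcomes with M > N gives 71/34.
E[M | M > N] = (71/34) / (1/2) = 71/17.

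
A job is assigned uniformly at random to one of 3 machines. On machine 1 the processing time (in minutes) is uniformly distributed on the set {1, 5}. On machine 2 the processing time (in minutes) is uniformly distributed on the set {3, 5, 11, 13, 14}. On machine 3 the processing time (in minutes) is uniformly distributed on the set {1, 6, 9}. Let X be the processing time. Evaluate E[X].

263/45

E[X | machine 1] = (1+5)/2 = 3.
E[X | machine 2] = (3+5+11+13+14)/5 = 46/5.
E[X | machine 3] = (1+6+9)/3 = 16/3.
By the law of total expectation,
E[X] = (1/3)·(3) + (1/3)·(46/5) + (1/3)·(16/3) = 263/45.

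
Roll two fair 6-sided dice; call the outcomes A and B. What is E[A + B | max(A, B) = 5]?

Outcomes with max(A, B) = 5: (1,5), (2,5), (3,5), (4,5), (5,1), (5,2), (5,3), (5,4), (5,5), each with probability 1/36.
E[A + B | max(A, B) = 5] = (6 + 7 + 8 + 9 + 6 + 7 + 8 + 9 + 10) / 9 = 70/9.

70/9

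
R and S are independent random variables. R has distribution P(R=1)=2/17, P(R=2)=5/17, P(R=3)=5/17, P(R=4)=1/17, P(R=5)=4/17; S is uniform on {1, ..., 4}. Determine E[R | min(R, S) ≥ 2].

P(min(R, S) ≥ 2) = 45/68.
Summing R·P(x,y) over outcomes with min(R, S) ≥ 2 gives 147/68.
E[R | min(R, S) ≥ 2] = (147/68) / (45/68) = 49/15.

49/15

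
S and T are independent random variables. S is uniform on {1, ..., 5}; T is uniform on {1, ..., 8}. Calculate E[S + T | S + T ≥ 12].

Outcomes with S + T ≥ 12: (4,8), (5,7), (5,8), each with probability 1/40.
E[S + T | S + T ≥ 12] = (12 + 12 + 13) / 3 = 37/3.

37/3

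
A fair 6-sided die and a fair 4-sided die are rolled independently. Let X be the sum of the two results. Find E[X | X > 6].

P(X > 6) = 5/12.
Σ over the event: 7·1/6 + 8·1/8 + 9·1/12 + 10·1/24 = 10/3.
E[X | X > 6] = (10/3) / (5/12) = 8.

8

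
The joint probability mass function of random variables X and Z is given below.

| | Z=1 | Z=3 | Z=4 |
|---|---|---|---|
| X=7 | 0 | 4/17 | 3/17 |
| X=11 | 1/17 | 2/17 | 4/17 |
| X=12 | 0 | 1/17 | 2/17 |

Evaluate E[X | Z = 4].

89/9

P(Z = 4) = 9/17.
Σ X·P over the event = 7·(3/17) + 11·(4/17) + 12·(2/17) = 89/17.
E[X | Z = 4] = (89/17) / (9/17) = 89/9.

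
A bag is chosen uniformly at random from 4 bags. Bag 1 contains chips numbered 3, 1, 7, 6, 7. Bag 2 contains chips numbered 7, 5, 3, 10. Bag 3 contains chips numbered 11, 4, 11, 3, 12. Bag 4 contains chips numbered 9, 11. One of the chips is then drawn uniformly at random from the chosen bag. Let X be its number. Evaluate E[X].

117/16

E[X | bag 1] = (3+1+7+6+7)/5 = 24/5.
E[X | bag 2] = (7+5+3+10)/4 = 25/4.
E[X | bag 3] = (11+4+11+3+12)/5 = 41/5.
E[X | bag 4] = (9+11)/2 = 10.
E[X] = (1/4)·(24/5) + (1/4)·(25/4) + (1/4)·(41/5) + (1/4)·(10) = 117/16.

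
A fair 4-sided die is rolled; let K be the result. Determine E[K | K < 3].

Given K < 3, K is equally likely to be any of {1, 2}.
E[K | K < 3] = (1 + 2) / 2 = 3/2.

3/2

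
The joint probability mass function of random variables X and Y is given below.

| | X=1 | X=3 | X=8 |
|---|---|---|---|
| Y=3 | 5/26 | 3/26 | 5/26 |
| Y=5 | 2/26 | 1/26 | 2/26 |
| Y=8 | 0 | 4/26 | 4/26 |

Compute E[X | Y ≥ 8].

P(Y ≥ 8) = 4/13.
Summing X·P(X=x,Y=y) over the conditioning event gives 22/13.
E[X | Y ≥ 8] = (22/13) / (4/13) = 11/2.

11/2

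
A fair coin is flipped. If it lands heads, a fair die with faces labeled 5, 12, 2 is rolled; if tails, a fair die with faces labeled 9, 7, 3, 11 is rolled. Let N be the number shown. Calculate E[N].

E[N | heads] = (5+12+2)/3 = 19/3.
E[N | tails] = (9+7+3+11)/4 = 15/2.
By the law of total expectation,
E[N] = (1/2)·(19/3) + (1/2)·(15/2) = 83/12.

83/12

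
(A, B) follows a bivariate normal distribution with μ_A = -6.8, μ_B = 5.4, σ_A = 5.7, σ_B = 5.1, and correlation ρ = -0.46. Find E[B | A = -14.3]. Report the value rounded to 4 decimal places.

The regression of B on A has slope ρ·σ_B/σ_A and passes through (μ_A, μ_B).
E[B | A=-14.3] = 5.4 + (-0.46)·(5.1/5.7)·(-14.3 − (-6.8)) = 5.4 + (-0.411579)·(-7.5) = 8.4868.

8.4868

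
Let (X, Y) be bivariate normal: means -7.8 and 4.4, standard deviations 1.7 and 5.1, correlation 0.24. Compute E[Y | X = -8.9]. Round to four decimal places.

3.6080

The regression of Y on X has slope ρ·σ_Y/σ_X and passes through (μ_X, μ_Y).
E[Y | X=-8.9] = 4.4 + (0.24)·(5.1/1.7)·(-8.9 − (-7.8)) = 4.4 + (0.72)·(-1.1) = 3.6080.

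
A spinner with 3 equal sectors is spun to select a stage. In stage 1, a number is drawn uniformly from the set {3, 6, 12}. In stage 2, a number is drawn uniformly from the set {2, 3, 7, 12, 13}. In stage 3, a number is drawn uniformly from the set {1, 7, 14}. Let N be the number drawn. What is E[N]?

E[N | stage 1] = (3+6+12)/3 = 7.
E[N | stage 2] = (2+3+7+12+13)/5 = 37/5.
E[N | stage 3] = (1+7+14)/3 = 22/3.
By the law of total expectation,
E[N] = (1/3)·(7) + (1/3)·(37/5) + (1/3)·(22/3) = 326/45.

326/45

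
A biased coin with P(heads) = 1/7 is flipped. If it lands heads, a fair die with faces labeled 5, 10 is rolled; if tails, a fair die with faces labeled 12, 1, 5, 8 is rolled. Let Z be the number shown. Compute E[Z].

E[Z | heads] = (5+10)/2 = 15/2.
E[Z | tails] = (12+1+5+8)/4 = 13/2.
E[Z] = (1/7)·(15/2) + (6/7)·(13/2) = 93/14.

93/14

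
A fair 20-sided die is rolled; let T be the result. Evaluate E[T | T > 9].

Given T > 9, T is equally likely to be any of {10, 11, 12, 13, 14, 15, 16, 17, 18, 19, 20}.
E[T | T > 9] = (10 + 11 + 12 + 13 + 14 + 15 + 16 + 17 + 18 + 19 + 20) / 11 = 15.

15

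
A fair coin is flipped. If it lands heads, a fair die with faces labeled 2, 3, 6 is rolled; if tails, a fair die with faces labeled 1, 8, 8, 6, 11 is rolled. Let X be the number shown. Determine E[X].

157/30

E[X | heads] = (2+3+6)/3 = 11/3.
E[X | tails] = (1+8+8+6+11)/5 = 34/5.
By the law of total expectation,
E[X] = (1/2)·(11/3) + (1/2)·(34/5) = 157/30.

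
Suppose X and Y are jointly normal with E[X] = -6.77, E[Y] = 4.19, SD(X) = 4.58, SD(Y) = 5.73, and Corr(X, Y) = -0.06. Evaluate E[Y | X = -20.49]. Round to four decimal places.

5.2199

The regression of Y on X has slope ρ·σ_Y/σ_X and passes through (μ_X, μ_Y).
E[Y | X=-20.49] = 4.19 + (-0.06)·(5.73/4.58)·(-20.49 − (-6.77)) = 4.19 + (-0.075066)·(-13.72) = 5.2199.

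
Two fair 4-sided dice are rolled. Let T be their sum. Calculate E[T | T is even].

P(T is even) = 1/2.
Σ over the event: 2·1/16 + 4·3/16 + 6·3/16 + 8·1/16 = 5/2.
E[T | T is even] = (5/2) / (1/2) = 5.

5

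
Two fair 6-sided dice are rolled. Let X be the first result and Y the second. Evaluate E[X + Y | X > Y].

7

P(X > Y) = 5/12.
Summing (X+Y)·P(x,y) over outcomes with X > Y gives 35/12.
E[X + Y | X > Y] = (35/12) / (5/12) = 7.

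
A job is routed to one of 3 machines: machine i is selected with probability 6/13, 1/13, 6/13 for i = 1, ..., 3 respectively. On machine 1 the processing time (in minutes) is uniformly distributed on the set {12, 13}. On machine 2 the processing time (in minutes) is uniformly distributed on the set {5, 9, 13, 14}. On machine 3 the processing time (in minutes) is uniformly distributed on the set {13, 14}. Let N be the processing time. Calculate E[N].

E[N | machine 1] = (12+13)/2 = 25/2.
E[N | machine 2] = (5+9+13+14)/4 = 41/4.
E[N | machine 3] = (13+14)/2 = 27/2.
By the law of total expectation,
E[N] = (6/13)·(25/2) + (1/13)·(41/4) + (6/13)·(27/2) = 665/52.

665/52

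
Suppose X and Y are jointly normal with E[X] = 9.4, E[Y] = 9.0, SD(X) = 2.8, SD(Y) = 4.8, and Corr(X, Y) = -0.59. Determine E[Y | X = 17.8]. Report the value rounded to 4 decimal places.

0.5040

For a bivariate normal, E[Y | X=x] = μ_Y + ρ·(σ_Y/σ_X)·(x − μ_X).
E[Y | X=17.8] = 9.0 + (-0.59)·(4.8/2.8)·(17.8 − (9.4)) = 9.0 + (-1.01143)·(8.4) = 0.5040.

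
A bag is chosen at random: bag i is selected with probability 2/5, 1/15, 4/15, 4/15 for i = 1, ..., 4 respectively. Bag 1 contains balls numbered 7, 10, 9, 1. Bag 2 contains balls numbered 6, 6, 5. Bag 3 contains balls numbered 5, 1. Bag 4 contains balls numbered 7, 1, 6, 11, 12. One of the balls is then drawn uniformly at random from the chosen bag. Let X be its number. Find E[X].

2633/450

E[X | bag 1] = (7+10+9+1)/4 = 27/4.
E[X | bag 2] = (6+6+5)/3 = 17/3.
E[X | bag 3] = (5+1)/2 = 3.
E[X | bag 4] = (7+1+6+11+12)/5 = 37/5.
E[X] = (2/5)·(27/4) + (1/15)·(17/3) + (4/15)·(3) + (4/15)·(37/5) = 2633/450.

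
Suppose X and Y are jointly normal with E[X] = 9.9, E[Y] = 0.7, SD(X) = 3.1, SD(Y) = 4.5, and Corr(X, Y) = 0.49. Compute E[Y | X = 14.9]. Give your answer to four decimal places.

For a bivariate normal, E[Y | X=x] = μ_Y + ρ·(σ_Y/σ_X)·(x − μ_X).
E[Y | X=14.9] = 0.7 + (0.49)·(4.5/3.1)·(14.9 − (9.9)) = 0.7 + (0.71129)·(5) = 4.2565.

4.2565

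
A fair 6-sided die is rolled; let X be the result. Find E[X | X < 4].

Given X < 4, X is equally likely to be any of {1, 2, 3}.
E[X | X < 4] = (1 + 2 + 3) / 3 = 2.

2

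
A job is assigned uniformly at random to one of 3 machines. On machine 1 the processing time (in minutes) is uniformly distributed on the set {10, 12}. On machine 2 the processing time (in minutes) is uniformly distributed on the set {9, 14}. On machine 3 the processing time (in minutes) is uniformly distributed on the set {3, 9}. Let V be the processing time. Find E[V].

E[V | machine 1] = (10+12)/2 = 11.
E[V | machine 2] = (9+14)/2 = 23/2.
E[V | machine 3] = (3+9)/2 = 6.
By the law of total expectation,
E[V] = (1/3)·(11) + (1/3)·(23/2) + (1/3)·(6) = 19/2.

19/2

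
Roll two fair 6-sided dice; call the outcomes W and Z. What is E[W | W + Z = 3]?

3/2

Outcomes with W + Z = 3: (1,2), (2,1), each with probability 1/36.
E[W | W + Z = 3] = (1 + 2) / 2 = 3/2.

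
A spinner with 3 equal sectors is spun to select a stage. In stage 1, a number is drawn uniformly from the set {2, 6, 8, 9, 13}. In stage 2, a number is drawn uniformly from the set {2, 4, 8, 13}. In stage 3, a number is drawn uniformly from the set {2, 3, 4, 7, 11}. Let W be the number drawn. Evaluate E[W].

E[W | stage 1] = (2+6+8+9+13)/5 = 38/5.
E[W | stage 2] = (2+4+8+13)/4 = 27/4.
E[W | stage 3] = (2+3+4+7+11)/5 = 27/5.
By the law of total expectation,
E[W] = (1/3)·(38/5) + (1/3)·(27/4) + (1/3)·(27/5) = 79/12.

79/12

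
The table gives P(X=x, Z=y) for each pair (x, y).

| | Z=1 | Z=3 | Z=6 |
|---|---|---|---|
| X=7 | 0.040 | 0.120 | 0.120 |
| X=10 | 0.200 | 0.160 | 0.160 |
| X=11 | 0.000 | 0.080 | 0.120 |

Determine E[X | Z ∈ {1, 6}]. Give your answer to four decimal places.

9.4375

P(Z ∈ {1, 6}) = 0.640.
Summing X·P(X=x,Z=y) over the conditioning event gives 6.040.
E[X | Z ∈ {1, 6}] = (6.040) / (0.640) = 9.4375.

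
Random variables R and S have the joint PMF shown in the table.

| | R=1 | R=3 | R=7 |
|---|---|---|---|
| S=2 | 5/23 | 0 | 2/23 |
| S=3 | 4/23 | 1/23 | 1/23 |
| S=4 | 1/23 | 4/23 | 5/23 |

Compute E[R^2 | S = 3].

31/3

P(S = 3) = 6/23.
Σ R^2·P over the event = 1·(4/23) + 9·(1/23) + 49·(1/23) = 62/23.
E[R^2 | S = 3] = (62/23) / (6/23) = 31/3.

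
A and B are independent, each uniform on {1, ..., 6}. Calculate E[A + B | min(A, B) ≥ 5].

Outcomes with min(A, B) ≥ 5: (5,5), (5,6), (6,5), (6,6), each with probability 1/36.
E[A + B | min(A, B) ≥ 5] = (10 + 11 + 11 + 12) / 4 = 11.

11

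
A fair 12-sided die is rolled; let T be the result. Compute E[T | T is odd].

6

Given T is odd, T is equally likely to be any of {1, 3, 5, 7, 9, 11}.
E[T | T is odd] = (1 + 3 + 5 + 7 + 9 + 11) / 6 = 6.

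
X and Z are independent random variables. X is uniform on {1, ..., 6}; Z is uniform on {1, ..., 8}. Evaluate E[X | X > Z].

P(X > Z) = 5/16.
Summing X·P(x,y) over outcomes with X > Z gives 35/24.
E[X | X > Z] = (35/24) / (5/16) = 14/3.

14/3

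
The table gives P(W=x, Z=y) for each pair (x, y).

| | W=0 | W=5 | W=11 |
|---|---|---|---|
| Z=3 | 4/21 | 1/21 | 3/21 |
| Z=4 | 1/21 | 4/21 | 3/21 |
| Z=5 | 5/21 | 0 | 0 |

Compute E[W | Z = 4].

P(Z = 4) = 8/21.
Σ W·P over the event = 0·(1/21) + 5·(4/21) + 11·(3/21) = 53/21.
E[W | Z = 4] = (53/21) / (8/21) = 53/8.

53/8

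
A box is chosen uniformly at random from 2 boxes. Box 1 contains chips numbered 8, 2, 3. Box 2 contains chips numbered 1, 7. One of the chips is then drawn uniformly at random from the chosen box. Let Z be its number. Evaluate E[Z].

E[Z | box 1] = (8+2+3)/3 = 13/3.
E[Z | box 2] = (1+7)/2 = 4.
E[Z] = (1/2)·(13/3) + (1/2)·(4) = 25/6.

25/6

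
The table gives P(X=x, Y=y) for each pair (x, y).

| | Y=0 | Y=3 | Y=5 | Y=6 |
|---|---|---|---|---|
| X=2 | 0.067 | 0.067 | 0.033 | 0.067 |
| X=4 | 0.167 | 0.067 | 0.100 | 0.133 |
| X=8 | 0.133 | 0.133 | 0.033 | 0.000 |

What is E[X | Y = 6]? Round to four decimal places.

P(Y = 6) = 0.200.
Σ X·P over the event = 2·(0.067) + 4·(0.133) = 0.666.
E[X | Y = 6] = (0.666) / (0.200) = 3.3300.

3.3300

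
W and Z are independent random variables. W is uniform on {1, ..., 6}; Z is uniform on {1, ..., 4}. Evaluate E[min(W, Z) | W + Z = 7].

Outcomes with W + Z = 7: (3,4), (4,3), (5,2), (6,1), each with probability 1/24.
E[min(W, Z) | W + Z = 7] = (3 + 3 + 2 + 1) / 4 = 9/4.

9/4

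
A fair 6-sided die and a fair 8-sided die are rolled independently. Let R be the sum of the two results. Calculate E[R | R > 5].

172/19

P(R > 5) = 19/24.
E[R | R > 5] = (43/6) / (19/24) = 172/19.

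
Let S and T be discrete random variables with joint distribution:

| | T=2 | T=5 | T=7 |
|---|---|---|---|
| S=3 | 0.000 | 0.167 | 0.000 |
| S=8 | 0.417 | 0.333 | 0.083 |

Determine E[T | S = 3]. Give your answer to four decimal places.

5.0000

P(S = 3) = 0.167.
Σ T·P over the event = 5·(0.167) = 0.835.
E[T | S = 3] = (0.835) / (0.167) = 5.0000.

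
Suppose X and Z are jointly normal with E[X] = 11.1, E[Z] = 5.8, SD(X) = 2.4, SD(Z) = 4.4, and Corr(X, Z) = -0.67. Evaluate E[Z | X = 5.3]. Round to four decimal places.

For a bivariate normal, E[Z | X=x] = μ_Z + ρ·(σ_Z/σ_X)·(x − μ_X).
E[Z | X=5.3] = 5.8 + (-0.67)·(4.4/2.4)·(5.3 − (11.1)) = 5.8 + (-1.22833)·(-5.8) = 12.9243.

12.9243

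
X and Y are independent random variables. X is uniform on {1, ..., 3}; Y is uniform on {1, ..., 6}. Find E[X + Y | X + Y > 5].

Outcomes with X + Y > 5: (1,5), (1,6), (2,4), (2,5), (2,6), (3,3), (3,4), (3,5), (3,6), each with probability 1/18.
E[X + Y | X + Y > 5] = (6 + 7 + 6 + 7 + 8 + 6 + 7 + 8 + 9) / 9 = 64/9.

64/9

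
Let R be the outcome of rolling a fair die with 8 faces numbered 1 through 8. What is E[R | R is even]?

Given R is even, R is equally likely to be any of {2, 4, 6, 8}.
E[R | R is even] = (2 + 4 + 6 + 8) / 4 = 5.

5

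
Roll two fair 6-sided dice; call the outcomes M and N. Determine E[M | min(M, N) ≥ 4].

Outcomes with min(M, N) ≥ 4: (4,4), (4,5), (4,6), (5,4), (5,5), (5,6), (6,4), (6,5), (6,6), each with probability 1/36.
E[M | min(M, N) ≥ 4] = (4 + 4 + 4 + 5 + 5 + 5 + 6 + 6 + 6) / 9 = 5.

5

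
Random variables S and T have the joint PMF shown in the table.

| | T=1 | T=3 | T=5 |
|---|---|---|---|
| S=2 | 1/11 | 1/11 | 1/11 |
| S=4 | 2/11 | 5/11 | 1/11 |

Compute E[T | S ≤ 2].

P(S ≤ 2) = 3/11.
Σ T·P over the event = 1·(1/11) + 3·(1/11) + 5·(1/11) = 9/11.
E[T | S ≤ 2] = (9/11) / (3/11) = 3.

3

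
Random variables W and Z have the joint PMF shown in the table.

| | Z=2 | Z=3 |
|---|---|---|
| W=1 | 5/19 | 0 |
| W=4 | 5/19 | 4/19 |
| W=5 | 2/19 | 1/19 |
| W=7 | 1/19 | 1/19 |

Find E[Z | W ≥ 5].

12/5

P(W ≥ 5) = 5/19.
Σ Z·P over the event = 2·(2/19) + 3·(1/19) + 2·(1/19) + 3·(1/19) = 12/19.
E[Z | W ≥ 5] = (12/19) / (5/19) = 12/5.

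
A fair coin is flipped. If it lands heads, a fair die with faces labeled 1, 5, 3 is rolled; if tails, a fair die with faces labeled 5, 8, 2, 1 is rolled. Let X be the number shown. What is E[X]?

E[X | heads] = (1+5+3)/3 = 3.
E[X | tails] = (5+8+2+1)/4 = 4.
By the law of total expectation,
E[X] = (1/2)·(3) + (1/2)·(4) = 7/2.

7/2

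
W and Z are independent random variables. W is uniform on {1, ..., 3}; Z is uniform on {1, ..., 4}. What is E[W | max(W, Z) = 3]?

Outcomes with max(W, Z) = 3: (1,3), (2,3), (3,1), (3,2), (3,3), each with probability 1/12.
E[W | max(W, Z) = 3] = (1 + 2 + 3 + 3 + 3) / 5 = 12/5.

12/5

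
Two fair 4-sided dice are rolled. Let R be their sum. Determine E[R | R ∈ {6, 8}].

P(R ∈ {6, 8}) = 1/4.
Σ over the event: 6·3/16 + 8·1/16 = 13/8.
E[R | R ∈ {6, 8}] = (13/8) / (1/4) = 13/2.

13/2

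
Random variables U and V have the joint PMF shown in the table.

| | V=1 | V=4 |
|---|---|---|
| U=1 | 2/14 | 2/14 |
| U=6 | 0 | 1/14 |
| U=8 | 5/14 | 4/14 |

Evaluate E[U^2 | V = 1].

46

P(V = 1) = 1/2.
Σ U^2·P over the event = 1·(2/14) + 64·(5/14) = 23.
E[U^2 | V = 1] = (23) / (1/2) = 46.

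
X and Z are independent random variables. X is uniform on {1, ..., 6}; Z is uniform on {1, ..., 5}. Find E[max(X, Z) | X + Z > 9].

17/3

Outcomes with X + Z > 9: (5,5), (6,4), (6,5), each with probability 1/30.
E[max(X, Z) | X + Z > 9] = (5 + 6 + 6) / 3 = 17/3.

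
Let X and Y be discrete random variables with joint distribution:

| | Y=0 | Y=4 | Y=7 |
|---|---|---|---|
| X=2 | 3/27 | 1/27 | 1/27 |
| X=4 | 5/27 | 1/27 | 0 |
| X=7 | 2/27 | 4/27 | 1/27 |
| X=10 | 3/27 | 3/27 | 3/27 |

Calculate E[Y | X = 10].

11/3

P(X = 10) = 1/3.
Σ Y·P over the event = 0·(3/27) + 4·(3/27) + 7·(3/27) = 11/9.
E[Y | X = 10] = (11/9) / (1/3) = 11/3.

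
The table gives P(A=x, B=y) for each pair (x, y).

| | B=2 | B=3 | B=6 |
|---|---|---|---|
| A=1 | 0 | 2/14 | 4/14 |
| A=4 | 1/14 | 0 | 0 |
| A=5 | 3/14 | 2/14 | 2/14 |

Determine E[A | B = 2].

P(B = 2) = 2/7.
Σ A·P over the event = 4·(1/14) + 5·(3/14) = 19/14.
E[A | B = 2] = (19/14) / (2/7) = 19/4.

19/4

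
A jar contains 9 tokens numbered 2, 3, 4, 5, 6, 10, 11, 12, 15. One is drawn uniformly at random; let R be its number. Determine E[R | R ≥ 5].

P(R ≥ 5) = 2/3.
Σ over the event: 5·1/9 + 6·1/9 + 10·1/9 + 11·1/9 + 12·1/9 + 15·1/9 = 59/9.
E[R | R ≥ 5] = (59/9) / (2/3) = 59/6.

59/6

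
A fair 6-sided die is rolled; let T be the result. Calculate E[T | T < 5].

5/2

Given T < 5, T is equally likely to be any of {1, 2, 3, 4}.
E[T | T < 5] = (1 + 2 + 3 + 4) / 4 = 5/2.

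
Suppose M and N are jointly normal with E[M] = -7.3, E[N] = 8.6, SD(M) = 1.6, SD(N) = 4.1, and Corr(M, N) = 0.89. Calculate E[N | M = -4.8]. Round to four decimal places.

14.3016

E[N | M=x] = μ_N + ρ(σ_N/σ_M)(x − μ_M) for jointly normal variables.
E[N | M=-4.8] = 8.6 + (0.89)·(4.1/1.6)·(-4.8 − (-7.3)) = 8.6 + (2.28063)·(2.5) = 14.3016.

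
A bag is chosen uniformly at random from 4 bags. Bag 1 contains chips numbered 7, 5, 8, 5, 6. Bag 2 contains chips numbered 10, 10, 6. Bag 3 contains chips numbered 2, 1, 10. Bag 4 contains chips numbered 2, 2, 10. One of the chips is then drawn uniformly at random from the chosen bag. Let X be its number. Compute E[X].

E[X | bag 1] = (7+5+8+5+6)/5 = 31/5.
E[X | bag 2] = (10+10+6)/3 = 26/3.
E[X | bag 3] = (2+1+10)/3 = 13/3.
E[X | bag 4] = (2+2+10)/3 = 14/3.
By the law of total expectation,
E[X] = (1/4)·(31/5) + (1/4)·(26/3) + (1/4)·(13/3) + (1/4)·(14/3) = 179/30.

179/30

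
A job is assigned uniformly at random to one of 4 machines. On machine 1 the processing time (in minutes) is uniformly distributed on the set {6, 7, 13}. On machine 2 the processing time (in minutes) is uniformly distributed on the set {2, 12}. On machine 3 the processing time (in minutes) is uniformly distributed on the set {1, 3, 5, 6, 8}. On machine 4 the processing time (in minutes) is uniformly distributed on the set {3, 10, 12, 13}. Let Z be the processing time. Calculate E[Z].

893/120

E[Z | machine 1] = (6+7+13)/3 = 26/3.
E[Z | machine 2] = (2+12)/2 = 7.
E[Z | machine 3] = (1+3+5+6+8)/5 = 23/5.
E[Z | machine 4] = (3+10+12+13)/4 = 19/2.
By the law of total expectation,
E[Z] = (1/4)·(26/3) + (1/4)·(7) + (1/4)·(23/5) + (1/4)·(19/2) = 893/120.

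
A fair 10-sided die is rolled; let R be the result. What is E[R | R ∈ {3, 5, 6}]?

P(R ∈ {3, 5, 6}) = 3/10.
Σ over the event: 3·1/10 + 5·1/10 + 6·1/10 = 7/5.
E[R | R ∈ {3, 5, 6}] = (7/5) / (3/10) = 14/3.

14/3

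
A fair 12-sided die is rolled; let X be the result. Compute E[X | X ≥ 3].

Given X ≥ 3, X is equally likely to be any of {3, 4, 5, 6, 7, 8, 9, 10, 11, 12}.
E[X | X ≥ 3] = (3 + 4 + 5 + 6 + 7 + 8 + 9 + 10 + 11 + 12) / 10 = 15/2.

15/2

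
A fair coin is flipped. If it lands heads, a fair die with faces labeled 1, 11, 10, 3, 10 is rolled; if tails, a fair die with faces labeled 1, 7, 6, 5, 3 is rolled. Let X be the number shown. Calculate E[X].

57/10

E[X | heads] = (1+11+10+3+10)/5 = 7.
E[X | tails] = (1+7+6+5+3)/5 = 22/5.
E[X] = (1/2)·(7) + (1/2)·(22/5) = 57/10.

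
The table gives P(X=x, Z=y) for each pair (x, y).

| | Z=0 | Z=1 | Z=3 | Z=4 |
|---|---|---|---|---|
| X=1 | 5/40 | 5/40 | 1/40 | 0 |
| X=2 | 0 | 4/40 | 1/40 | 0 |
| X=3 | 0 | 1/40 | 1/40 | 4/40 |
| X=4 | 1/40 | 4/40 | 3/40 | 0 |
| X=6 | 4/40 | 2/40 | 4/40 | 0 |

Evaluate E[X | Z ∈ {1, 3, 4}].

P(Z ∈ {1, 3, 4}) = 3/4.
Summing X·P(X=x,Z=y) over the conditioning event gives 49/20.
E[X | Z ∈ {1, 3, 4}] = (49/20) / (3/4) = 49/15.

49/15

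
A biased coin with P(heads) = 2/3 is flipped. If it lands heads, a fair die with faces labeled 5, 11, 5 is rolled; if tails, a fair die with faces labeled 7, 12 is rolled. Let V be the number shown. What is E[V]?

47/6

E[V | heads] = (5+11+5)/3 = 7.
E[V | tails] = (7+12)/2 = 19/2.
E[V] = (2/3)·(7) + (1/3)·(19/2) = 47/6.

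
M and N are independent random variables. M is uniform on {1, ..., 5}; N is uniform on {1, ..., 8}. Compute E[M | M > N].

4

P(M > N) = 1/4.
Summing M·P(x,y) over outcomes with M > N gives 1.
E[M | M > N] = (1) / (1/4) = 4.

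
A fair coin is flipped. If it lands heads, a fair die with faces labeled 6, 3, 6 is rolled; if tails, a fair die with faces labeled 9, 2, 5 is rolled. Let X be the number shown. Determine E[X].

31/6

E[X | heads] = (6+3+6)/3 = 5.
E[X | tails] = (9+2+5)/3 = 16/3.
By the law of total expectation,
E[X] = (1/2)·(5) + (1/2)·(16/3) = 31/6.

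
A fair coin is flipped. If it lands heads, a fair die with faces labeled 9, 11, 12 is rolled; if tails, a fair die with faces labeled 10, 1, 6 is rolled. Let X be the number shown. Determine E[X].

49/6

E[X | heads] = (9+11+12)/3 = 32/3.
E[X | tails] = (10+1+6)/3 = 17/3.
By the law of total expectation,
E[X] = (1/2)·(32/3) + (1/2)·(17/3) = 49/6.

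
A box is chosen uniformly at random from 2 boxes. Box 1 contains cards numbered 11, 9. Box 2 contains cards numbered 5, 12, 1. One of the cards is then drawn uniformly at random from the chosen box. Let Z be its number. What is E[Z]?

E[Z | box 1] = (11+9)/2 = 10.
E[Z | box 2] = (5+12+1)/3 = 6.
By the law of total expectation,
E[Z] = (1/2)·(10) + (1/2)·(6) = 8.

8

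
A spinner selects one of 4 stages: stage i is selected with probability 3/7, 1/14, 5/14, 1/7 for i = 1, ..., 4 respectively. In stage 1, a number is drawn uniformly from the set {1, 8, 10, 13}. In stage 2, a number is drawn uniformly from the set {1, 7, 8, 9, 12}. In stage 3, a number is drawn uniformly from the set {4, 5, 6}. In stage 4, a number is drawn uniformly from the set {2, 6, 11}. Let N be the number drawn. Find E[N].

698/105

E[N | stage 1] = (1+8+10+13)/4 = 8.
E[N | stage 2] = (1+7+8+9+12)/5 = 37/5.
E[N | stage 3] = (4+5+6)/3 = 5.
E[N | stage 4] = (2+6+11)/3 = 19/3.
By the law of total expectation,
E[N] = (3/7)·(8) + (1/14)·(37/5) + (5/14)·(5) + (1/7)·(19/3) = 698/105.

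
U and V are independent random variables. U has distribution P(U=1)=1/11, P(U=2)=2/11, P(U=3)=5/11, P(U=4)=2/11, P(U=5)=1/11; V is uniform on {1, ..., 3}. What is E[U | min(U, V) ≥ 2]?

16/5

P(min(U, V) ≥ 2) = 20/33.
Summing U·P(x,y) over outcomes with min(U, V) ≥ 2 gives 64/33.
E[U | min(U, V) ≥ 2] = (64/33) / (20/33) = 16/5.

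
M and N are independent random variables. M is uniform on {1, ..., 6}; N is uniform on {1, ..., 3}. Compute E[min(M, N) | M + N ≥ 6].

20/9

Outcomes with M + N ≥ 6: (3,3), (4,2), (4,3), (5,1), (5,2), (5,3), (6,1), (6,2), (6,3), each with probability 1/18.
E[min(M, N) | M + N ≥ 6] = (3 + 2 + 3 + 1 + 2 + 3 + 1 + 2 + 3) / 9 = 20/9.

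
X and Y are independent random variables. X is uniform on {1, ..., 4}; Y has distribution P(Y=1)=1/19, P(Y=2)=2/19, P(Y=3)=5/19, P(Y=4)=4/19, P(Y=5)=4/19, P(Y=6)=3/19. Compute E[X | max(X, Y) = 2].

8/5

P(max(X, Y) = 2) = 5/76.
Summing X·P(x,y) over outcomes with max(X, Y) = 2 gives 2/19.
E[X | max(X, Y) = 2] = (2/19) / (5/76) = 8/5.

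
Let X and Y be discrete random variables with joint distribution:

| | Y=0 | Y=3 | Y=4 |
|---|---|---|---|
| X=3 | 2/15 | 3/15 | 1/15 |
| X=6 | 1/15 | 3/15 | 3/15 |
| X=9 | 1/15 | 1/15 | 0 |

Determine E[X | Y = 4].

P(Y = 4) = 4/15.
Summing X·P(X=x,Y=y) over the conditioning event gives 7/5.
E[X | Y = 4] = (7/5) / (4/15) = 21/4.

21/4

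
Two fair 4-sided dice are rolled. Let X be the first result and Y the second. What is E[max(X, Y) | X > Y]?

P(X > Y) = 3/8.
Summing max(X,Y)·P(x,y) over outcomes with X > Y gives 5/4.
E[max(X, Y) | X > Y] = (5/4) / (3/8) = 10/3.

10/3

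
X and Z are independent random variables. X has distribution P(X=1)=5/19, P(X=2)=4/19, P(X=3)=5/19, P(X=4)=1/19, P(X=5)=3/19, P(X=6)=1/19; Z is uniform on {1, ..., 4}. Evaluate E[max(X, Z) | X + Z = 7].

9/2

P(X + Z = 7) = 5/38.
Summing max(X,Z)·P(x,y) over outcomes with X + Z = 7 gives 45/76.
E[max(X, Z) | X + Z = 7] = (45/76) / (5/38) = 9/2.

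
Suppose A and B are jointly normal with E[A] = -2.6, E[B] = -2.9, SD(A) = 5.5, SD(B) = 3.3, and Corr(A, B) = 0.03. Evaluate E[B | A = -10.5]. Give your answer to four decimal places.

-3.0422

E[B | A=x] = μ_B + ρ(σ_B/σ_A)(x − μ_A) for jointly normal variables.
E[B | A=-10.5] = -2.9 + (0.03)·(3.3/5.5)·(-10.5 − (-2.6)) = -2.9 + (0.018)·(-7.9) = -3.0422.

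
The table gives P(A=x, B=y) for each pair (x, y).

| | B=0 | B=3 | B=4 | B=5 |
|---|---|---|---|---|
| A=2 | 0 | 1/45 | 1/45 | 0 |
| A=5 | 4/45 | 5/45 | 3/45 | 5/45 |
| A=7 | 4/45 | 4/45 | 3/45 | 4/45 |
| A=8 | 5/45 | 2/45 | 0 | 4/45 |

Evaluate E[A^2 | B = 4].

226/7

P(B = 4) = 7/45.
Σ A^2·P over the event = 4·(1/45) + 25·(3/45) + 49·(3/45) = 226/45.
E[A^2 | B = 4] = (226/45) / (7/45) = 226/7.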